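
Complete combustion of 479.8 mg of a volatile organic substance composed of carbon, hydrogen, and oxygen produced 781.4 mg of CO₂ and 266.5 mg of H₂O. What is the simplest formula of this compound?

mol C = 0.7814 g CO₂ ÷ 44.009 g/mol = 0.017755 mol
mol H = 2 × 0.2665 g H₂O ÷ 18.015 g/mol = 0.029586 mol
mass O = 0.4798 − (0.21326 + 0.029823) = 0.23672 g → mol O = 0.23672 ÷ 15.999 = 0.014796 mol
Divide by the smallest (0.014796 mol): C 1.200, H 2.000, O 1.000
Multiplying each by 5 gives whole numbers: C 6.00, H 10.00, O 5.00

C6H10O5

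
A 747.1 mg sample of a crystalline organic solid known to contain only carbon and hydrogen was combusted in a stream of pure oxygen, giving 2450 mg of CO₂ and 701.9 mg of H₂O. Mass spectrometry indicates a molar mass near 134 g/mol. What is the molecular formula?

mol C = 2.450 g CO₂ ÷ 44.009 g/mol = 0.055670 mol
mol H = 2 × 0.7019 g H₂O ÷ 18.015 g/mol = 0.077924 mol
Divide by the smallest (0.055670 mol): C 1.000, H 1.400
Multiplying each by 5 gives whole numbers: C 5.00, H 7.00
Empirical formula: C5H7
Empirical-formula mass = 67.11 g/mol; 134 ÷ 67.11 ≈ 2, so the molecular formula is C10H14.

C10H14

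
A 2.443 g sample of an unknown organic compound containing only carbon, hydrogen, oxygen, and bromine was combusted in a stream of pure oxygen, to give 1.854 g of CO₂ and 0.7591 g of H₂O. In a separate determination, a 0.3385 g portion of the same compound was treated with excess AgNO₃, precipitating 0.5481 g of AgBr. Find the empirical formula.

mol C = 1.854 g CO₂ ÷ 44.009 g/mol = 0.042128 mol
mol H = 2 × 0.7591 g H₂O ÷ 18.015 g/mol = 0.084274 mol
From the AgBr data: mol Br per gram of compound = (0.5481 ÷ 187.772) ÷ 0.3385 = 0.0086232 mol/g, so in the 2.443 g combustion sample mol Br = 0.021067 mol
mass O = 2.443 − (0.50600 + 0.084948 + 1.6833) = 0.16875 g → mol O = 0.16875 ÷ 15.999 = 0.010548 mol
Divide by the smallest (0.010548 mol): C 3.994, H 7.990, Br 1.997, O 1.000

C4H8Br2O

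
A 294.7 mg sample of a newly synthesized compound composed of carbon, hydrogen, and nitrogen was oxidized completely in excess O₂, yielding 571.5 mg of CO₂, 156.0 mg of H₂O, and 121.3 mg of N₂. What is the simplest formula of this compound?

C3H4N2

mol C = 0.5715 g CO₂ ÷ 44.009 g/mol = 0.012986 mol
mol H = 2 × 0.1560 g H₂O ÷ 18.015 g/mol = 0.017319 mol
mol N = 2 × 0.1213 g N₂ ÷ 28.014 g/mol = 0.0086600 mol
Divide by the smallest (0.0086600 mol): C 1.500, H 2.000, N 1.000
Multiplying each by 2 gives whole numbers: C 3.00, H 4.00, N 2.00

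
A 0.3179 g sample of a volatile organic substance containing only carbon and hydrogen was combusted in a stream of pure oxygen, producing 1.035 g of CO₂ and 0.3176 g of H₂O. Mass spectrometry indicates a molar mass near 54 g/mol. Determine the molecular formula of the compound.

C4H6

mol C = 1.035 g CO₂ ÷ 44.009 g/mol = 0.023518 mol
mol H = 2 × 0.3176 g H₂O ÷ 18.015 g/mol = 0.035260 mol
Divide by the smallest (0.023518 mol): C 1.000, H 1.499
Multiplying each by 2 gives whole numbers: C 2.00, H 3.00
Empirical formula: C2H3
Empirical-formula mass = 27.05 g/mol; 54 ÷ 27.05 ≈ 2, so the molecular formula is C4H6.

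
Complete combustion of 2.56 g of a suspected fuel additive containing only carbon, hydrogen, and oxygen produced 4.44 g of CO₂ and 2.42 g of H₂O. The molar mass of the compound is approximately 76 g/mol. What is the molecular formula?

C3H8O2

mol C = 4.44 g CO₂ ÷ 44.009 g/mol = 0.1009 mol
mol H = 2 × 2.42 g H₂O ÷ 18.015 g/mol = 0.2687 mol
mass O = 2.56 − (1.212 + 0.2708) = 1.077 g → mol O = 1.077 ÷ 15.999 = 0.06734 mol
Divide by the smallest (0.06734 mol): C 1.498, H 3.990, O 1.000
Multiplying each by 2 gives whole numbers: C 3.00, H 7.98, O 2.00
Empirical formula: C3H8O2
Empirical-formula mass = 76.09 g/mol; 76 ÷ 76.09 ≈ 1, so the molecular formula is C3H8O2.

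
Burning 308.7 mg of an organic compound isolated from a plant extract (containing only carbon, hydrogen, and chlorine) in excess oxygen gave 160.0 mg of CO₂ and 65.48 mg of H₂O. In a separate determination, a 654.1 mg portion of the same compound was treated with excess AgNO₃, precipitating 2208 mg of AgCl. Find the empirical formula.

mol C = 0.1600 g CO₂ ÷ 44.009 g/mol = 0.0036356 mol
mol H = 2 × 0.06548 g H₂O ÷ 18.015 g/mol = 0.0072695 mol
From the AgCl data: mol Cl per gram of compound = (2.208 ÷ 143.318) ÷ 0.6541 = 0.023553 mol/g, so in the 0.3087 g combustion sample mol Cl = 0.0072709 mol
Divide by the smallest (0.0036356 mol): C 1.000, H 2.000, Cl 2.000

CH2Cl2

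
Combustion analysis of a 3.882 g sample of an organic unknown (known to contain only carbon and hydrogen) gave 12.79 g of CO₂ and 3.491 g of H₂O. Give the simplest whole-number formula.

mol C = 12.79 g CO₂ ÷ 44.009 g/mol = 0.29062 mol
mol H = 2 × 3.491 g H₂O ÷ 18.015 g/mol = 0.38757 mol
Divide by the smallest (0.29062 mol): C 1.000, H 1.334
Multiplying each by 3 gives whole numbers: C 3.00, H 4.00

C3H4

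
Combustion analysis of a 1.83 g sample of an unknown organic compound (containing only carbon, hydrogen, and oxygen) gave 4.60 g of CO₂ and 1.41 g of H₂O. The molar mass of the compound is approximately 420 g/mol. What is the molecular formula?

C24H36O6

mol C = 4.60 g CO₂ ÷ 44.009 g/mol = 0.1045 mol
mol H = 2 × 1.41 g H₂O ÷ 18.015 g/mol = 0.1565 mol
mass O = 1.83 − (1.255 + 0.1578) = 0.4168 g → mol O = 0.4168 ÷ 15.999 = 0.02605 mol
Divide by the smallest (0.02605 mol): C 4.012, H 6.009, O 1.000
Empirical formula: C4H6O
Empirical-formula mass = 70.09 g/mol; 420 ÷ 70.09 ≈ 6, so the molecular formula is C24H36O6.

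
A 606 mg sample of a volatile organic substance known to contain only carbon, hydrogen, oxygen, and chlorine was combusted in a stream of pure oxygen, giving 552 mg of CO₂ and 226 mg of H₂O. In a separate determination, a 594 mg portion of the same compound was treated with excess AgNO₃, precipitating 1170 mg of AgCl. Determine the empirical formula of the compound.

C3H6Cl2O2

mol C = 0.552 g CO₂ ÷ 44.009 g/mol = 0.01254 mol
mol H = 2 × 0.226 g H₂O ÷ 18.015 g/mol = 0.02509 mol
From the AgCl data: mol Cl per gram of compound = (1.17 ÷ 143.318) ÷ 0.594 = 0.01374 mol/g, so in the 0.606 g combustion sample mol Cl = 0.008329 mol
mass O = 0.606 − (0.1507 + 0.02529 + 0.2952) = 0.1348 g → mol O = 0.1348 ÷ 15.999 = 0.008426 mol
Divide by the smallest (0.008329 mol): C 1.506, H 3.013, Cl 1.000, O 1.012
Multiplying each by 2 gives whole numbers: C 3.01, H 6.03, Cl 2.00, O 2.02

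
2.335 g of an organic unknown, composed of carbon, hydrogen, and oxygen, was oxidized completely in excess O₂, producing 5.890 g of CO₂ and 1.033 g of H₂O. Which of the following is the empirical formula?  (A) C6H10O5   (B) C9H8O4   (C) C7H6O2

mol C = 5.890 g CO₂ ÷ 44.009 g/mol = 0.13384 mol
mol H = 2 × 1.033 g H₂O ÷ 18.015 g/mol = 0.11468 mol
mass O = 2.335 − (1.6075 + 0.11560) = 0.61189 g → mol O = 0.61189 ÷ 15.999 = 0.038246 mol
Divide by the smallest (0.038246 mol): C 3.499, H 2.999, O 1.000
Multiplying each by 2 gives whole numbers: C 7.00, H 6.00, O 2.00

(C) C7H6O2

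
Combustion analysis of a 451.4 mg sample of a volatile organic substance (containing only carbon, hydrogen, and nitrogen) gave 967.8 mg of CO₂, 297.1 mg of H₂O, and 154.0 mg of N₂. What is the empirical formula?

mol C = 0.9678 g CO₂ ÷ 44.009 g/mol = 0.021991 mol
mol H = 2 × 0.2971 g H₂O ÷ 18.015 g/mol = 0.032984 mol
mol N = 2 × 0.1540 g N₂ ÷ 28.014 g/mol = 0.010995 mol
Divide by the smallest (0.010995 mol): C 2.000, H 3.000, N 1.000

C2H3N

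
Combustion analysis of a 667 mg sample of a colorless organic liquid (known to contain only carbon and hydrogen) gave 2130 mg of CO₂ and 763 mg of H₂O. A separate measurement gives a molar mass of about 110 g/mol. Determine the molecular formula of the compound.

C8H14

mol C = 2.13 g CO₂ ÷ 44.009 g/mol = 0.04840 mol
mol H = 2 × 0.763 g H₂O ÷ 18.015 g/mol = 0.08471 mol
Divide by the smallest (0.04840 mol): C 1.000, H 1.750
Multiplying each by 4 gives whole numbers: C 4.00, H 7.00
Empirical formula: C4H7
Empirical-formula mass = 55.10 g/mol; 110 ÷ 55.10 ≈ 2, so the molecular formula is C8H14.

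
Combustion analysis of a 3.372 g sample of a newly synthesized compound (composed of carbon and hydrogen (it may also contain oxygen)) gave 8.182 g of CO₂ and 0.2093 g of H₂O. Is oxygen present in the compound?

mol C = 8.182 g CO₂ ÷ 44.009 g/mol = 0.18592 mol
mol H = 2 × 0.2093 g H₂O ÷ 18.015 g/mol = 0.023236 mol
C and H account for only 2.2565 g of the 3.372 g sample; the remaining 1.1155 g must be oxygen.

yes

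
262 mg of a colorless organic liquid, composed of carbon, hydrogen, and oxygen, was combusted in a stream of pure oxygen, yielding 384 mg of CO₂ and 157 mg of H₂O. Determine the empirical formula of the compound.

mol C = 0.384 g CO₂ ÷ 44.009 g/mol = 0.008725 mol
mol H = 2 × 0.157 g H₂O ÷ 18.015 g/mol = 0.01743 mol
mass O = 0.262 − (0.1048 + 0.01757) = 0.1396 g → mol O = 0.1396 ÷ 15.999 = 0.008727 mol
Divide by the smallest (0.008725 mol): C 1.000, H 1.998, O 1.000

CH2O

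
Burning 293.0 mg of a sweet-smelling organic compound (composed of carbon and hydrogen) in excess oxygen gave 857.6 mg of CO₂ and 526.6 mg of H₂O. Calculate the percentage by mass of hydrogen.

mol C = 0.8576 g CO₂ ÷ 44.009 g/mol = 0.019487 mol
mol H = 2 × 0.5266 g H₂O ÷ 18.015 g/mol = 0.058462 mol
mass % H = 0.058930 g ÷ 0.2930 g × 100%

20.11%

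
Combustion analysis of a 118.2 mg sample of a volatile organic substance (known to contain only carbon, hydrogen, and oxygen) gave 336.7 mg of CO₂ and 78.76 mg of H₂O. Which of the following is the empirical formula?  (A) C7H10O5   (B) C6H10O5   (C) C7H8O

mol C = 0.3367 g CO₂ ÷ 44.009 g/mol = 0.0076507 mol
mol H = 2 × 0.07876 g H₂O ÷ 18.015 g/mol = 0.0087438 mol
mass O = 0.1182 − (0.091893 + 0.0088138) = 0.017494 g → mol O = 0.017494 ÷ 15.999 = 0.0010934 mol
Divide by the smallest (0.0010934 mol): C 6.997, H 7.997, O 1.000

(C) C7H8O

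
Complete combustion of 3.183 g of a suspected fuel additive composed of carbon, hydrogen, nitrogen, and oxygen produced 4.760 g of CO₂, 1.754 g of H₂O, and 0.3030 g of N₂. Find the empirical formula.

C5H9NO4

mol C = 4.760 g CO₂ ÷ 44.009 g/mol = 0.10816 mol
mol H = 2 × 1.754 g H₂O ÷ 18.015 g/mol = 0.19473 mol
mol N = 2 × 0.3030 g N₂ ÷ 28.014 g/mol = 0.021632 mol
mass O = 3.183 − (1.2991 + 0.19628 + 0.30300) = 1.3846 g → mol O = 1.3846 ÷ 15.999 = 0.086544 mol
Divide by the smallest (0.021632 mol): C 5.000, H 9.002, N 1.000, O 4.001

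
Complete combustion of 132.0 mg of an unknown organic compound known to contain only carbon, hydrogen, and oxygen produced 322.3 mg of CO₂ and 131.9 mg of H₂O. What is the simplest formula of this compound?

C4H8O

mol C = 0.3223 g CO₂ ÷ 44.009 g/mol = 0.0073235 mol
mol H = 2 × 0.1319 g H₂O ÷ 18.015 g/mol = 0.014643 mol
mass O = 0.1320 − (0.087963 + 0.014760) = 0.029277 g → mol O = 0.029277 ÷ 15.999 = 0.0018299 mol
Divide by the smallest (0.0018299 mol): C 4.002, H 8.002, O 1.000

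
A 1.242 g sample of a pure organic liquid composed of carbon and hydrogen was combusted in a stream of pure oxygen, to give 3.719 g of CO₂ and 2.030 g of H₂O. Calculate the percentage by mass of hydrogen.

mol C = 3.719 g CO₂ ÷ 44.009 g/mol = 0.084505 mol
mol H = 2 × 2.030 g H₂O ÷ 18.015 g/mol = 0.22537 mol
mass % H = 0.22717 g ÷ 1.242 g × 100%

18.29%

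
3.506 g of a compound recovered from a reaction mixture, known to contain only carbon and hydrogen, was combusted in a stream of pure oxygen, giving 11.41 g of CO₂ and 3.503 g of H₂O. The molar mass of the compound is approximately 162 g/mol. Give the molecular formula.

C12H18

mol C = 11.41 g CO₂ ÷ 44.009 g/mol = 0.25927 mol
mol H = 2 × 3.503 g H₂O ÷ 18.015 g/mol = 0.38890 mol
Divide by the smallest (0.25927 mol): C 1.000, H 1.500
Multiplying each by 2 gives whole numbers: C 2.00, H 3.00
Empirical formula: C2H3
Empirical-formula mass = 27.05 g/mol; 162 ÷ 27.05 ≈ 6, so the molecular formula is C12H18.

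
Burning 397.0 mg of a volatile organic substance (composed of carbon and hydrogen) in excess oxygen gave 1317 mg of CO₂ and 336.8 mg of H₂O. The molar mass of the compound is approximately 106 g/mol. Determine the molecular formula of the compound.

mol C = 1.317 g CO₂ ÷ 44.009 g/mol = 0.029926 mol
mol H = 2 × 0.3368 g H₂O ÷ 18.015 g/mol = 0.037391 mol
Divide by the smallest (0.029926 mol): C 1.000, H 1.249
Multiplying each by 4 gives whole numbers: C 4.00, H 5.00
Empirical formula: C4H5
Empirical-formula mass = 53.08 g/mol; 106 ÷ 53.08 ≈ 2, so the molecular formula is C8H10.

C8H10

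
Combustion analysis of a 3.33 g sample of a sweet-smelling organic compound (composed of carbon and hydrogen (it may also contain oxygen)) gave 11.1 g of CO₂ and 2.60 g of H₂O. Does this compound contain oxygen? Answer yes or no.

mol C = 11.1 g CO₂ ÷ 44.009 g/mol = 0.2522 mol
mol H = 2 × 2.60 g H₂O ÷ 18.015 g/mol = 0.2886 mol
C and H together account for 3.320 g — essentially the entire 3.33 g sample — so the compound contains no oxygen.

no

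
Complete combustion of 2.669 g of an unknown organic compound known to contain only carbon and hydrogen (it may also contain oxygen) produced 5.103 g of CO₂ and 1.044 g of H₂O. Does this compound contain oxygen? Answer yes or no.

mol C = 5.103 g CO₂ ÷ 44.009 g/mol = 0.11595 mol
mol H = 2 × 1.044 g H₂O ÷ 18.015 g/mol = 0.11590 mol
C and H account for only 1.5095 g of the 2.669 g sample; the remaining 1.1595 g must be oxygen.

yes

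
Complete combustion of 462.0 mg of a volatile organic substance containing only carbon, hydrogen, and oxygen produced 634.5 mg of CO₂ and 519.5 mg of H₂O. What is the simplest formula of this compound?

CH4O

mol C = 0.6345 g CO₂ ÷ 44.009 g/mol = 0.014418 mol
mol H = 2 × 0.5195 g H₂O ÷ 18.015 g/mol = 0.057674 mol
mass O = 0.4620 − (0.17317 + 0.058136) = 0.23070 g → mol O = 0.23070 ÷ 15.999 = 0.014419 mol
Divide by the smallest (0.014418 mol): C 1.000, H 4.000, O 1.000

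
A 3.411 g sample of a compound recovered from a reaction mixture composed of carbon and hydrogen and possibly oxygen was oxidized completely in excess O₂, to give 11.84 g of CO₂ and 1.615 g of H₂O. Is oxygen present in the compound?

no

mol C = 11.84 g CO₂ ÷ 44.009 g/mol = 0.26904 mol
mol H = 2 × 1.615 g H₂O ÷ 18.015 g/mol = 0.17930 mol
C and H together account for 3.4121 g — essentially the entire 3.411 g sample — so the compound contains no oxygen.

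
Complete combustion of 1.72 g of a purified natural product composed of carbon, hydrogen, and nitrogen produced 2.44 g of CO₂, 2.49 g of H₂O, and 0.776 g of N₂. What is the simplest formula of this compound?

mol C = 2.44 g CO₂ ÷ 44.009 g/mol = 0.05544 mol
mol H = 2 × 2.49 g H₂O ÷ 18.015 g/mol = 0.2764 mol
mol N = 2 × 0.776 g N₂ ÷ 28.014 g/mol = 0.05540 mol
Divide by the smallest (0.05540 mol): C 1.001, H 4.990, N 1.000

CH5N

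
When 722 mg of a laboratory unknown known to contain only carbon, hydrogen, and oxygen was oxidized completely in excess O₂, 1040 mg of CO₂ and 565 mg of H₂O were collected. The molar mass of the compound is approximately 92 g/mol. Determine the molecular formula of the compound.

mol C = 1.04 g CO₂ ÷ 44.009 g/mol = 0.02363 mol
mol H = 2 × 0.565 g H₂O ÷ 18.015 g/mol = 0.06273 mol
mass O = 0.722 − (0.2838 + 0.06323) = 0.3749 g → mol O = 0.3749 ÷ 15.999 = 0.02343 mol
Divide by the smallest (0.02343 mol): C 1.008, H 2.677, O 1.000
Multiplying each by 3 gives whole numbers: C 3.03, H 8.03, O 3.00
Empirical formula: C3H8O3
Empirical-formula mass = 92.09 g/mol; 92 ÷ 92.09 ≈ 1, so the molecular formula is C3H8O3.

C3H8O3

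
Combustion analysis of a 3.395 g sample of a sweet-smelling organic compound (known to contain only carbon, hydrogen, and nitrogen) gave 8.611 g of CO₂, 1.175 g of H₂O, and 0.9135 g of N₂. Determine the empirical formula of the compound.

C3H2N

mol C = 8.611 g CO₂ ÷ 44.009 g/mol = 0.19566 mol
mol H = 2 × 1.175 g H₂O ÷ 18.015 g/mol = 0.13045 mol
mol N = 2 × 0.9135 g N₂ ÷ 28.014 g/mol = 0.065217 mol
Divide by the smallest (0.065217 mol): C 3.000, H 2.000, N 1.000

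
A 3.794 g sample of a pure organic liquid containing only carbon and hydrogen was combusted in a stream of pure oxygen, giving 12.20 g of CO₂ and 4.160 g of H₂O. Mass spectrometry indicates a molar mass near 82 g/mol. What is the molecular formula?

mol C = 12.20 g CO₂ ÷ 44.009 g/mol = 0.27722 mol
mol H = 2 × 4.160 g H₂O ÷ 18.015 g/mol = 0.46184 mol
Divide by the smallest (0.27722 mol): C 1.000, H 1.666
Multiplying each by 3 gives whole numbers: C 3.00, H 5.00
Empirical formula: C3H5
Empirical-formula mass = 41.07 g/mol; 82 ÷ 41.07 ≈ 2, so the molecular formula is C6H10.

C6H10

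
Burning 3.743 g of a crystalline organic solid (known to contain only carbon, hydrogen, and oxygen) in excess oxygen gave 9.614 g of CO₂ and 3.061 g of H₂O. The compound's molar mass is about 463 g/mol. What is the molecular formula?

C27H42O6

mol C = 9.614 g CO₂ ÷ 44.009 g/mol = 0.21846 mol
mol H = 2 × 3.061 g H₂O ÷ 18.015 g/mol = 0.33983 mol
mass O = 3.743 − (2.6239 + 0.34255) = 0.77659 g → mol O = 0.77659 ÷ 15.999 = 0.048540 mol
Divide by the smallest (0.048540 mol): C 4.501, H 7.001, O 1.000
Multiplying each by 2 gives whole numbers: C 9.00, H 14.00, O 2.00
Empirical formula: C9H14O2
Empirical-formula mass = 154.21 g/mol; 463 ÷ 154.21 ≈ 3, so the molecular formula is C27H42O6.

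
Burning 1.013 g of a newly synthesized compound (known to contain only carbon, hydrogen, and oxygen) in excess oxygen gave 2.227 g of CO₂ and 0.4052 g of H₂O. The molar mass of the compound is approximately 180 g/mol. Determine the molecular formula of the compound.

C9H8O4

mol C = 2.227 g CO₂ ÷ 44.009 g/mol = 0.050603 mol
mol H = 2 × 0.4052 g H₂O ÷ 18.015 g/mol = 0.044985 mol
mass O = 1.013 − (0.60780 + 0.045345) = 0.35986 g → mol O = 0.35986 ÷ 15.999 = 0.022493 mol
Divide by the smallest (0.022493 mol): C 2.250, H 2.000, O 1.000
Multiplying each by 4 gives whole numbers: C 9.00, H 8.00, O 4.00
Empirical formula: C9H8O4
Empirical-formula mass = 180.16 g/mol; 180 ÷ 180.16 ≈ 1, so the molecular formula is C9H8O4.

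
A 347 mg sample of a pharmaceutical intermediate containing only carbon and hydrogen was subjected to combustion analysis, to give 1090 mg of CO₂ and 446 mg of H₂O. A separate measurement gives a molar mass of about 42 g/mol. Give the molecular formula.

mol C = 1.09 g CO₂ ÷ 44.009 g/mol = 0.02477 mol
mol H = 2 × 0.446 g H₂O ÷ 18.015 g/mol = 0.04951 mol
Divide by the smallest (0.02477 mol): C 1.000, H 1.999
Empirical formula: CH2
Empirical-formula mass = 14.03 g/mol; 42 ÷ 14.03 ≈ 3, so the molecular formula is C3H6.

C3H6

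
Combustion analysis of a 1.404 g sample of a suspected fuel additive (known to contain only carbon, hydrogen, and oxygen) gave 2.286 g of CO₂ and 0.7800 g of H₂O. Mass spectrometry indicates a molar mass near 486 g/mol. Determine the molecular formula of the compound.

mol C = 2.286 g CO₂ ÷ 44.009 g/mol = 0.051944 mol
mol H = 2 × 0.7800 g H₂O ÷ 18.015 g/mol = 0.086595 mol
mass O = 1.404 − (0.62390 + 0.087287) = 0.69281 g → mol O = 0.69281 ÷ 15.999 = 0.043304 mol
Divide by the smallest (0.043304 mol): C 1.200, H 2.000, O 1.000
Multiplying each by 5 gives whole numbers: C 6.00, H 10.00, O 5.00
Empirical formula: C6H10O5
Empirical-formula mass = 162.14 g/mol; 486 ÷ 162.14 ≈ 3, so the molecular formula is C18H30O15.

C18H30O15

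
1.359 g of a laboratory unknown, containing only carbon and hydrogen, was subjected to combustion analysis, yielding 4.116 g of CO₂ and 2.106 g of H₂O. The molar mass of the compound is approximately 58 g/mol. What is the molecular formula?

mol C = 4.116 g CO₂ ÷ 44.009 g/mol = 0.093526 mol
mol H = 2 × 2.106 g H₂O ÷ 18.015 g/mol = 0.23381 mol
Divide by the smallest (0.093526 mol): C 1.000, H 2.500
Multiplying each by 2 gives whole numbers: C 2.00, H 5.00
Empirical formula: C2H5
Empirical-formula mass = 29.06 g/mol; 58 ÷ 29.06 ≈ 2, so the molecular formula is C4H10.

C4H10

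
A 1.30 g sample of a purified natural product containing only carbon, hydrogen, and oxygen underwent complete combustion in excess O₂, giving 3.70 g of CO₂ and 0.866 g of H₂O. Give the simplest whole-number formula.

C7H8O

mol C = 3.70 g CO₂ ÷ 44.009 g/mol = 0.08407 mol
mol H = 2 × 0.866 g H₂O ÷ 18.015 g/mol = 0.09614 mol
mass O = 1.30 − (1.010 + 0.09691) = 0.1933 g → mol O = 0.1933 ÷ 15.999 = 0.01208 mol
Divide by the smallest (0.01208 mol): C 6.959, H 7.958, O 1.000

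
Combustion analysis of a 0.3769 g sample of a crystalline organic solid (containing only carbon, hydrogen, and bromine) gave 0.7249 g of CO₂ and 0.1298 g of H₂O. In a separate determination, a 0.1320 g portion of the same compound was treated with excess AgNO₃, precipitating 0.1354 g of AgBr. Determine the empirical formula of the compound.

C8H7Br

mol C = 0.7249 g CO₂ ÷ 44.009 g/mol = 0.016472 mol
mol H = 2 × 0.1298 g H₂O ÷ 18.015 g/mol = 0.014410 mol
From the AgBr data: mol Br per gram of compound = (0.1354 ÷ 187.772) ÷ 0.1320 = 0.0054628 mol/g, so in the 0.3769 g combustion sample mol Br = 0.0020589 mol
Divide by the smallest (0.0020589 mol): C 8.000, H 6.999, Br 1.000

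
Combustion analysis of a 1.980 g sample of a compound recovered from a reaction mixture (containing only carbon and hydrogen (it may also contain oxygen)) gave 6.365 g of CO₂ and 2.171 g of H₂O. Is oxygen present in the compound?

mol C = 6.365 g CO₂ ÷ 44.009 g/mol = 0.14463 mol
mol H = 2 × 2.171 g H₂O ÷ 18.015 g/mol = 0.24102 mol
C and H together account for 1.9801 g — essentially the entire 1.980 g sample — so the compound contains no oxygen.

no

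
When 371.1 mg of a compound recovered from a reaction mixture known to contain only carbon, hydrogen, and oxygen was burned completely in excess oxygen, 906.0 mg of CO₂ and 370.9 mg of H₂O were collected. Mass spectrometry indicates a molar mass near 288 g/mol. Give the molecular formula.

C16H32O4

mol C = 0.9060 g CO₂ ÷ 44.009 g/mol = 0.020587 mol
mol H = 2 × 0.3709 g H₂O ÷ 18.015 g/mol = 0.041177 mol
mass O = 0.3711 − (0.24727 + 0.041506) = 0.082327 g → mol O = 0.082327 ÷ 15.999 = 0.0051458 mol
Divide by the smallest (0.0051458 mol): C 4.001, H 8.002, O 1.000
Empirical formula: C4H8O
Empirical-formula mass = 72.11 g/mol; 288 ÷ 72.11 ≈ 4, so the molecular formula is C16H32O4.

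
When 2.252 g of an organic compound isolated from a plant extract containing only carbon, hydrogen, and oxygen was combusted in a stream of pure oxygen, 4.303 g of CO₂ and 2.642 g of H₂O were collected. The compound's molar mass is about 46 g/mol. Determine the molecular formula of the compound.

mol C = 4.303 g CO₂ ÷ 44.009 g/mol = 0.097775 mol
mol H = 2 × 2.642 g H₂O ÷ 18.015 g/mol = 0.29331 mol
mass O = 2.252 − (1.1744 + 0.29566) = 0.78196 g → mol O = 0.78196 ÷ 15.999 = 0.048876 mol
Divide by the smallest (0.048876 mol): C 2.000, H 6.001, O 1.000
Empirical formula: C2H6O
Empirical-formula mass = 46.07 g/mol; 46 ÷ 46.07 ≈ 1, so the molecular formula is C2H6O.

C2H6O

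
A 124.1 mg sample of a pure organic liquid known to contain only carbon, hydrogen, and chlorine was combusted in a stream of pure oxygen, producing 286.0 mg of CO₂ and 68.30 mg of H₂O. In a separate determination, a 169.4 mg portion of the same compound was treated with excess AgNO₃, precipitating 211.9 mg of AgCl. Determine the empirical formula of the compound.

C6H7Cl

mol C = 0.2860 g CO₂ ÷ 44.009 g/mol = 0.0064987 mol
mol H = 2 × 0.06830 g H₂O ÷ 18.015 g/mol = 0.0075826 mol
From the AgCl data: mol Cl per gram of compound = (0.2119 ÷ 143.318) ÷ 0.1694 = 0.0087280 mol/g, so in the 0.1241 g combustion sample mol Cl = 0.0010831 mol
Divide by the smallest (0.0010831 mol): C 6.000, H 7.000, Cl 1.000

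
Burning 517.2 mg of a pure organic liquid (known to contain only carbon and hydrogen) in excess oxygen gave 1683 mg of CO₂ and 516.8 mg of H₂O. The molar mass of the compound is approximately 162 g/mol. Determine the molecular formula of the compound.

mol C = 1.683 g CO₂ ÷ 44.009 g/mol = 0.038242 mol
mol H = 2 × 0.5168 g H₂O ÷ 18.015 g/mol = 0.057374 mol
Divide by the smallest (0.038242 mol): C 1.000, H 1.500
Multiplying each by 2 gives whole numbers: C 2.00, H 3.00
Empirical formula: C2H3
Empirical-formula mass = 27.05 g/mol; 162 ÷ 27.05 ≈ 6, so the molecular formula is C12H18.

C12H18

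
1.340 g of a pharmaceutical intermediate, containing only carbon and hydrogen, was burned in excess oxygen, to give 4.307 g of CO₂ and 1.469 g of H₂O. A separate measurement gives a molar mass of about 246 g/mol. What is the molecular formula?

C18H30

mol C = 4.307 g CO₂ ÷ 44.009 g/mol = 0.097866 mol
mol H = 2 × 1.469 g H₂O ÷ 18.015 g/mol = 0.16309 mol
Divide by the smallest (0.097866 mol): C 1.000, H 1.666
Multiplying each by 3 gives whole numbers: C 3.00, H 5.00
Empirical formula: C3H5
Empirical-formula mass = 41.07 g/mol; 246 ÷ 41.07 ≈ 6, so the molecular formula is C18H30.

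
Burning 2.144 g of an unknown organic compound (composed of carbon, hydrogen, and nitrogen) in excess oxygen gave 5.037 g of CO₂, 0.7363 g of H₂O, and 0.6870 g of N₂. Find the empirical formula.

C7H5N3

mol C = 5.037 g CO₂ ÷ 44.009 g/mol = 0.11445 mol
mol H = 2 × 0.7363 g H₂O ÷ 18.015 g/mol = 0.081743 mol
mol N = 2 × 0.6870 g N₂ ÷ 28.014 g/mol = 0.049047 mol
Divide by the smallest (0.049047 mol): C 2.334, H 1.667, N 1.000
Multiplying each by 3 gives whole numbers: C 7.00, H 5.00, N 3.00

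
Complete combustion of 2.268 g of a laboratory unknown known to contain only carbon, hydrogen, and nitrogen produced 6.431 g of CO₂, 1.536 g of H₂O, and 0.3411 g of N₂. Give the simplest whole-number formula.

C6H7N

mol C = 6.431 g CO₂ ÷ 44.009 g/mol = 0.14613 mol
mol H = 2 × 1.536 g H₂O ÷ 18.015 g/mol = 0.17052 mol
mol N = 2 × 0.3411 g N₂ ÷ 28.014 g/mol = 0.024352 mol
Divide by the smallest (0.024352 mol): C 6.001, H 7.002, N 1.000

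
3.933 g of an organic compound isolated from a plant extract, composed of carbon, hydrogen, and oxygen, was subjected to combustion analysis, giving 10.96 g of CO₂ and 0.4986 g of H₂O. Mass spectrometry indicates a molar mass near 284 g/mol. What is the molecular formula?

mol C = 10.96 g CO₂ ÷ 44.009 g/mol = 0.24904 mol
mol H = 2 × 0.4986 g H₂O ÷ 18.015 g/mol = 0.055354 mol
mass O = 3.933 − (2.9912 + 0.055797) = 0.88598 g → mol O = 0.88598 ÷ 15.999 = 0.055377 mol
Divide by the smallest (0.055354 mol): C 4.499, H 1.000, O 1.000
Multiplying each by 2 gives whole numbers: C 9.00, H 2.00, O 2.00
Empirical formula: C9H2O2
Empirical-formula mass = 142.11 g/mol; 284 ÷ 142.11 ≈ 2, so the molecular formula is C18H4O4.

C18H4O4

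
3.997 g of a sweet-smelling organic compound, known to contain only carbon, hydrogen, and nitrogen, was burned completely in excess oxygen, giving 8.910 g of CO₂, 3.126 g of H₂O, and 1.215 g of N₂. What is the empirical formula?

C7H12N3

mol C = 8.910 g CO₂ ÷ 44.009 g/mol = 0.20246 mol
mol H = 2 × 3.126 g H₂O ÷ 18.015 g/mol = 0.34704 mol
mol N = 2 × 1.215 g N₂ ÷ 28.014 g/mol = 0.086742 mol
Divide by the smallest (0.086742 mol): C 2.334, H 4.001, N 1.000
Multiplying each by 3 gives whole numbers: C 7.00, H 12.00, N 3.00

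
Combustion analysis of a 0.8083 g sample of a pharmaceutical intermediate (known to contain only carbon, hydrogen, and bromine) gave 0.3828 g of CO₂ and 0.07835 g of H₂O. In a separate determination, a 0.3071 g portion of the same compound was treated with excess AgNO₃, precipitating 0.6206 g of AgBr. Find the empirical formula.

mol C = 0.3828 g CO₂ ÷ 44.009 g/mol = 0.0086982 mol
mol H = 2 × 0.07835 g H₂O ÷ 18.015 g/mol = 0.0086983 mol
From the AgBr data: mol Br per gram of compound = (0.6206 ÷ 187.772) ÷ 0.3071 = 0.010762 mol/g, so in the 0.8083 g combustion sample mol Br = 0.0086991 mol
Divide by the smallest (0.0086982 mol): C 1.000, H 1.000, Br 1.000

CHBr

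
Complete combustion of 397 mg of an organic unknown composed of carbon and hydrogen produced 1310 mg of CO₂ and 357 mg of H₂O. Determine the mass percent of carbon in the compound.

mol C = 1.31 g CO₂ ÷ 44.009 g/mol = 0.02977 mol
mol H = 2 × 0.357 g H₂O ÷ 18.015 g/mol = 0.03963 mol
mass % C = 0.3575 g ÷ 0.397 g × 100%

90.1%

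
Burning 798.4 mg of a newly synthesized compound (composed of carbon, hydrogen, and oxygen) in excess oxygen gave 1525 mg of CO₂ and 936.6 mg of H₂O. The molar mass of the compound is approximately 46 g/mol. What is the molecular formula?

C2H6O

mol C = 1.525 g CO₂ ÷ 44.009 g/mol = 0.034652 mol
mol H = 2 × 0.9366 g H₂O ÷ 18.015 g/mol = 0.10398 mol
mass O = 0.7984 − (0.41621 + 0.10481) = 0.27738 g → mol O = 0.27738 ÷ 15.999 = 0.017338 mol
Divide by the smallest (0.017338 mol): C 1.999, H 5.997, O 1.000
Empirical formula: C2H6O
Empirical-formula mass = 46.07 g/mol; 46 ÷ 46.07 ≈ 1, so the molecular formula is C2H6O.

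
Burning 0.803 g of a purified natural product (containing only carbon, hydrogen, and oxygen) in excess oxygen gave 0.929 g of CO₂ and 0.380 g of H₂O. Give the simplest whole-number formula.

C2H4O3

mol C = 0.929 g CO₂ ÷ 44.009 g/mol = 0.02111 mol
mol H = 2 × 0.380 g H₂O ÷ 18.015 g/mol = 0.04219 mol
mass O = 0.803 − (0.2535 + 0.04252) = 0.5069 g → mol O = 0.5069 ÷ 15.999 = 0.03169 mol
Divide by the smallest (0.02111 mol): C 1.000, H 1.999, O 1.501
Multiplying each by 2 gives whole numbers: C 2.00, H 4.00, O 3.00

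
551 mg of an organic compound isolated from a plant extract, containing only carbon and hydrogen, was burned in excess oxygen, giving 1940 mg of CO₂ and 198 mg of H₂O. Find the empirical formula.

C2H

mol C = 1.94 g CO₂ ÷ 44.009 g/mol = 0.04408 mol
mol H = 2 × 0.198 g H₂O ÷ 18.015 g/mol = 0.02198 mol
Divide by the smallest (0.02198 mol): C 2.005, H 1.000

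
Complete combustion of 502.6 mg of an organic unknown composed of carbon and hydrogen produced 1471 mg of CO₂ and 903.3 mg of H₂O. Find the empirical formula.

CH3

mol C = 1.471 g CO₂ ÷ 44.009 g/mol = 0.033425 mol
mol H = 2 × 0.9033 g H₂O ÷ 18.015 g/mol = 0.10028 mol
Divide by the smallest (0.033425 mol): C 1.000, H 3.000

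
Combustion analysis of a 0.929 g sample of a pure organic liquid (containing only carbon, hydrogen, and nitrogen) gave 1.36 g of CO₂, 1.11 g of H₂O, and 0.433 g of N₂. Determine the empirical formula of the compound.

mol C = 1.36 g CO₂ ÷ 44.009 g/mol = 0.03090 mol
mol H = 2 × 1.11 g H₂O ÷ 18.015 g/mol = 0.1232 mol
mol N = 2 × 0.433 g N₂ ÷ 28.014 g/mol = 0.03091 mol
Divide by the smallest (0.03090 mol): C 1.000, H 3.988, N 1.000

CH4N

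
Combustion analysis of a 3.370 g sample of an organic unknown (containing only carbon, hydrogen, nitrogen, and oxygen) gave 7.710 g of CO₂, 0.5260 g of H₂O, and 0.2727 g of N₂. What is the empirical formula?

mol C = 7.710 g CO₂ ÷ 44.009 g/mol = 0.17519 mol
mol H = 2 × 0.5260 g H₂O ÷ 18.015 g/mol = 0.058396 mol
mol N = 2 × 0.2727 g N₂ ÷ 28.014 g/mol = 0.019469 mol
mass O = 3.370 − (2.1042 + 0.058863 + 0.27270) = 0.93421 g → mol O = 0.93421 ÷ 15.999 = 0.058392 mol
Divide by the smallest (0.019469 mol): C 8.999, H 2.999, N 1.000, O 2.999

C9H3NO3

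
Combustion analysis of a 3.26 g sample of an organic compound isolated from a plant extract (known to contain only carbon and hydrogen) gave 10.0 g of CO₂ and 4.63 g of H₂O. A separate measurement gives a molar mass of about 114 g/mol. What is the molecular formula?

mol C = 10.0 g CO₂ ÷ 44.009 g/mol = 0.2272 mol
mol H = 2 × 4.63 g H₂O ÷ 18.015 g/mol = 0.5140 mol
Divide by the smallest (0.2272 mol): C 1.000, H 2.262
Multiplying each by 4 gives whole numbers: C 4.00, H 9.05
Empirical formula: C4H9
Empirical-formula mass = 57.12 g/mol; 114 ÷ 57.12 ≈ 2, so the molecular formula is C8H18.

C8H18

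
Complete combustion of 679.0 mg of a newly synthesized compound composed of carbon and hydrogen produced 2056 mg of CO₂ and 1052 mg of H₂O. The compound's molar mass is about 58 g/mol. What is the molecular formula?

mol C = 2.056 g CO₂ ÷ 44.009 g/mol = 0.046718 mol
mol H = 2 × 1.052 g H₂O ÷ 18.015 g/mol = 0.11679 mol
Divide by the smallest (0.046718 mol): C 1.000, H 2.500
Multiplying each by 2 gives whole numbers: C 2.00, H 5.00
Empirical formula: C2H5
Empirical-formula mass = 29.06 g/mol; 58 ÷ 29.06 ≈ 2, so the molecular formula is C4H10.

C4H10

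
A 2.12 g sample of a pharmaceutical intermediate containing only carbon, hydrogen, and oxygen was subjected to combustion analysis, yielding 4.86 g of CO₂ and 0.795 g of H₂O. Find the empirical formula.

C5H4O2

mol C = 4.86 g CO₂ ÷ 44.009 g/mol = 0.1104 mol
mol H = 2 × 0.795 g H₂O ÷ 18.015 g/mol = 0.08826 mol
mass O = 2.12 − (1.326 + 0.08897) = 0.7046 g → mol O = 0.7046 ÷ 15.999 = 0.04404 mol
Divide by the smallest (0.04404 mol): C 2.507, H 2.004, O 1.000
Multiplying each by 2 gives whole numbers: C 5.01, H 4.01, O 2.00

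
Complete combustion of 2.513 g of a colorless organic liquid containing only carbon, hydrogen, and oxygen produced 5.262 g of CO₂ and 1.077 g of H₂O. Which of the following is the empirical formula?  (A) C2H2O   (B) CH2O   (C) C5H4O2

(A) C2H2O

mol C = 5.262 g CO₂ ÷ 44.009 g/mol = 0.11957 mol
mol H = 2 × 1.077 g H₂O ÷ 18.015 g/mol = 0.11957 mol
mass O = 2.513 − (1.4361 + 0.12052) = 0.95636 g → mol O = 0.95636 ÷ 15.999 = 0.059776 mol
Divide by the smallest (0.059776 mol): C 2.000, H 2.000, O 1.000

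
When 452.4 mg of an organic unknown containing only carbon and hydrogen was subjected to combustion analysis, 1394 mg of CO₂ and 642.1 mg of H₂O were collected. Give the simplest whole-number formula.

C4H9

mol C = 1.394 g CO₂ ÷ 44.009 g/mol = 0.031675 mol
mol H = 2 × 0.6421 g H₂O ÷ 18.015 g/mol = 0.071285 mol
Divide by the smallest (0.031675 mol): C 1.000, H 2.250
Multiplying each by 4 gives whole numbers: C 4.00, H 9.00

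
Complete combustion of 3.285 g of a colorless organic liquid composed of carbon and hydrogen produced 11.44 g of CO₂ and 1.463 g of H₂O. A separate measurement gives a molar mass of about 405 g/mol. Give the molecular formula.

mol C = 11.44 g CO₂ ÷ 44.009 g/mol = 0.25995 mol
mol H = 2 × 1.463 g H₂O ÷ 18.015 g/mol = 0.16242 mol
Divide by the smallest (0.16242 mol): C 1.600, H 1.000
Multiplying each by 5 gives whole numbers: C 8.00, H 5.00
Empirical formula: C8H5
Empirical-formula mass = 101.13 g/mol; 405 ÷ 101.13 ≈ 4, so the molecular formula is C32H20.

C32H20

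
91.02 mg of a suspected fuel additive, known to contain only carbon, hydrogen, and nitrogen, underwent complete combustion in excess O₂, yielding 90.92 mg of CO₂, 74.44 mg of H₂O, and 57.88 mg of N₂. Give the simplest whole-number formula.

CH4N2

mol C = 0.09092 g CO₂ ÷ 44.009 g/mol = 0.0020659 mol
mol H = 2 × 0.07444 g H₂O ÷ 18.015 g/mol = 0.0082642 mol
mol N = 2 × 0.05788 g N₂ ÷ 28.014 g/mol = 0.0041322 mol
Divide by the smallest (0.0020659 mol): C 1.000, H 4.000, N 2.000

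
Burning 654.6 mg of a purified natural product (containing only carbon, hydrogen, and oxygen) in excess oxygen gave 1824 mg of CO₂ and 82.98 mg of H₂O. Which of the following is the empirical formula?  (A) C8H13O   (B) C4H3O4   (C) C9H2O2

mol C = 1.824 g CO₂ ÷ 44.009 g/mol = 0.041446 mol
mol H = 2 × 0.08298 g H₂O ÷ 18.015 g/mol = 0.0092123 mol
mass O = 0.6546 − (0.49781 + 0.0092860) = 0.14751 g → mol O = 0.14751 ÷ 15.999 = 0.0092197 mol
Divide by the smallest (0.0092123 mol): C 4.499, H 1.000, O 1.001
Multiplying each by 2 gives whole numbers: C 9.00, H 2.00, O 2.00

(C) C9H2O2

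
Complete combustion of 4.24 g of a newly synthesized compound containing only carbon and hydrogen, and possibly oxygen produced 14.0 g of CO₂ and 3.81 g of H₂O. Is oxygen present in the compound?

mol C = 14.0 g CO₂ ÷ 44.009 g/mol = 0.3181 mol
mol H = 2 × 3.81 g H₂O ÷ 18.015 g/mol = 0.4230 mol
C and H together account for 4.247 g — essentially the entire 4.24 g sample — so the compound contains no oxygen.

no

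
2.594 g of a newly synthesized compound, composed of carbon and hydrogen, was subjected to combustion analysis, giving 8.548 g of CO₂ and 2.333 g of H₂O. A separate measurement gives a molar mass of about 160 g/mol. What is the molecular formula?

mol C = 8.548 g CO₂ ÷ 44.009 g/mol = 0.19423 mol
mol H = 2 × 2.333 g H₂O ÷ 18.015 g/mol = 0.25901 mol
Divide by the smallest (0.19423 mol): C 1.000, H 1.333
Multiplying each by 3 gives whole numbers: C 3.00, H 4.00
Empirical formula: C3H4
Empirical-formula mass = 40.06 g/mol; 160 ÷ 40.06 ≈ 4, so the molecular formula is C12H16.

C12H16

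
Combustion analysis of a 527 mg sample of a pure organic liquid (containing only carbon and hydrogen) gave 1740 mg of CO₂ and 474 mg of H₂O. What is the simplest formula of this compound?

C3H4

mol C = 1.74 g CO₂ ÷ 44.009 g/mol = 0.03954 mol
mol H = 2 × 0.474 g H₂O ÷ 18.015 g/mol = 0.05262 mol
Divide by the smallest (0.03954 mol): C 1.000, H 1.331
Multiplying each by 3 gives whole numbers: C 3.00, H 3.99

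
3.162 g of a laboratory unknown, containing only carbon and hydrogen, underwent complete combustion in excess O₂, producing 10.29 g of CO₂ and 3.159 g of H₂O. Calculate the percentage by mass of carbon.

mol C = 10.29 g CO₂ ÷ 44.009 g/mol = 0.23382 mol
mol H = 2 × 3.159 g H₂O ÷ 18.015 g/mol = 0.35071 mol
mass % C = 2.8084 g ÷ 3.162 g × 100%

88.82%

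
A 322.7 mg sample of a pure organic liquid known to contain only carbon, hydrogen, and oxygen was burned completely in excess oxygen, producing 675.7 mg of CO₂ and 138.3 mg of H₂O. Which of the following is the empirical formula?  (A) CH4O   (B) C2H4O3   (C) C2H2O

mol C = 0.6757 g CO₂ ÷ 44.009 g/mol = 0.015354 mol
mol H = 2 × 0.1383 g H₂O ÷ 18.015 g/mol = 0.015354 mol
mass O = 0.3227 − (0.18441 + 0.015477) = 0.12281 g → mol O = 0.12281 ÷ 15.999 = 0.0076761 mol
Divide by the smallest (0.0076761 mol): C 2.000, H 2.000, O 1.000

(C) C2H2O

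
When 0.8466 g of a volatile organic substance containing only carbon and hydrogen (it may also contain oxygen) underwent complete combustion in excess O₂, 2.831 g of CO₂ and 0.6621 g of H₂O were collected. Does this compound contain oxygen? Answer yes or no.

no

mol C = 2.831 g CO₂ ÷ 44.009 g/mol = 0.064328 mol
mol H = 2 × 0.6621 g H₂O ÷ 18.015 g/mol = 0.073505 mol
C and H together account for 0.84673 g — essentially the entire 0.8466 g sample — so the compound contains no oxygen.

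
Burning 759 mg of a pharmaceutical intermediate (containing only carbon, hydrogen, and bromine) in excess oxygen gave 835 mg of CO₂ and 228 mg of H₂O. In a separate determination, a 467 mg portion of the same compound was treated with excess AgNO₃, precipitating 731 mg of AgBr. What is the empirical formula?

mol C = 0.835 g CO₂ ÷ 44.009 g/mol = 0.01897 mol
mol H = 2 × 0.228 g H₂O ÷ 18.015 g/mol = 0.02531 mol
From the AgBr data: mol Br per gram of compound = (0.731 ÷ 187.772) ÷ 0.467 = 0.008336 mol/g, so in the 0.759 g combustion sample mol Br = 0.006327 mol
Divide by the smallest (0.006327 mol): C 2.999, H 4.001, Br 1.000

C3H4Br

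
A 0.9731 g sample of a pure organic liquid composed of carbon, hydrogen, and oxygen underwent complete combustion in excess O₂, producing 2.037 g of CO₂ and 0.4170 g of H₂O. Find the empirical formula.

C2H2O

mol C = 2.037 g CO₂ ÷ 44.009 g/mol = 0.046286 mol
mol H = 2 × 0.4170 g H₂O ÷ 18.015 g/mol = 0.046295 mol
mass O = 0.9731 − (0.55594 + 0.046665) = 0.37049 g → mol O = 0.37049 ÷ 15.999 = 0.023157 mol
Divide by the smallest (0.023157 mol): C 1.999, H 1.999, O 1.000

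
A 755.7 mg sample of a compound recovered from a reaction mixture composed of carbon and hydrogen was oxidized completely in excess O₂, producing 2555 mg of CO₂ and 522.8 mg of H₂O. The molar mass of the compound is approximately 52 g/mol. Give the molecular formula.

mol C = 2.555 g CO₂ ÷ 44.009 g/mol = 0.058056 mol
mol H = 2 × 0.5228 g H₂O ÷ 18.015 g/mol = 0.058041 mol
Divide by the smallest (0.058041 mol): C 1.000, H 1.000
Empirical formula: CH
Empirical-formula mass = 13.02 g/mol; 52 ÷ 13.02 ≈ 4, so the molecular formula is C4H4.

C4H4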